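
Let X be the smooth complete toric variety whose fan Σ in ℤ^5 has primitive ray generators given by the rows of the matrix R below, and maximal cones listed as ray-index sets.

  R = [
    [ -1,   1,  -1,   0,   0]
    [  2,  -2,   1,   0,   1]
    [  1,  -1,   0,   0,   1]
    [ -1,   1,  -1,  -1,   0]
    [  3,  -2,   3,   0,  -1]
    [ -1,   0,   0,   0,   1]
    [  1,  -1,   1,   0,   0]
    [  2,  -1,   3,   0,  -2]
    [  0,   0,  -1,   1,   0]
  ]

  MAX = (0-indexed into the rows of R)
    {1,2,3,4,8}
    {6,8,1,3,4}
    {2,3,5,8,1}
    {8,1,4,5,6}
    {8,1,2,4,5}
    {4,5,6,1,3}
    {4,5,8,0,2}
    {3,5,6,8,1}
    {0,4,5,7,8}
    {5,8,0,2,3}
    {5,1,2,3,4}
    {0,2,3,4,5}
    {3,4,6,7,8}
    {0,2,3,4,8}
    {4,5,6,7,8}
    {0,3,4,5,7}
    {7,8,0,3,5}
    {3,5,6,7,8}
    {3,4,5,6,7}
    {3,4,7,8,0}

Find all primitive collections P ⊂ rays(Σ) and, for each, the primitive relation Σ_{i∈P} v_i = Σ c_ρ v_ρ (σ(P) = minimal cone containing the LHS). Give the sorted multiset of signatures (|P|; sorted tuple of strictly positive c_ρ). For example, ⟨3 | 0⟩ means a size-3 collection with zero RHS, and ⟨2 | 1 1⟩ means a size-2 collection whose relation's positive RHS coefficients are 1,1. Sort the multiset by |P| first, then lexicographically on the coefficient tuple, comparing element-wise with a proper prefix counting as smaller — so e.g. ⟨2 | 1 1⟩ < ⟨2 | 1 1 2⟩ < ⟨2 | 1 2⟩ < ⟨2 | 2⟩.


The 6 primitive collections of Σ (r=9, n=5):

  • {0,6}:  v_{0} + v_{6} = 0 ; sig = ⟨2 | 0⟩
  • {0,1}:  v_{0} + v_{1} = v_{2} ; sig = ⟨2 | 1⟩
  • {2,6}:  v_{2} + v_{6} = v_{1} ; sig = ⟨2 | 1⟩
  • {2,7}:  v_{2} + v_{7} = v_{4} ; sig = ⟨2 | 1⟩
  • {1,7}:  v_{1} + v_{7} = v_{4} + v_{6} ; sig = ⟨2 | 1 1⟩
  • {3,4,5,8}:  v_{3} + v_{4} + v_{5} + v_{8} = v_{6} ; sig = ⟨4 | 1⟩

Hence PRS(X_Σ) =
    |P|=2: 5 collections, coeffs (), (1), (1), (1), (1,1)
    |P|=4: 1 collection, coeffs (1)


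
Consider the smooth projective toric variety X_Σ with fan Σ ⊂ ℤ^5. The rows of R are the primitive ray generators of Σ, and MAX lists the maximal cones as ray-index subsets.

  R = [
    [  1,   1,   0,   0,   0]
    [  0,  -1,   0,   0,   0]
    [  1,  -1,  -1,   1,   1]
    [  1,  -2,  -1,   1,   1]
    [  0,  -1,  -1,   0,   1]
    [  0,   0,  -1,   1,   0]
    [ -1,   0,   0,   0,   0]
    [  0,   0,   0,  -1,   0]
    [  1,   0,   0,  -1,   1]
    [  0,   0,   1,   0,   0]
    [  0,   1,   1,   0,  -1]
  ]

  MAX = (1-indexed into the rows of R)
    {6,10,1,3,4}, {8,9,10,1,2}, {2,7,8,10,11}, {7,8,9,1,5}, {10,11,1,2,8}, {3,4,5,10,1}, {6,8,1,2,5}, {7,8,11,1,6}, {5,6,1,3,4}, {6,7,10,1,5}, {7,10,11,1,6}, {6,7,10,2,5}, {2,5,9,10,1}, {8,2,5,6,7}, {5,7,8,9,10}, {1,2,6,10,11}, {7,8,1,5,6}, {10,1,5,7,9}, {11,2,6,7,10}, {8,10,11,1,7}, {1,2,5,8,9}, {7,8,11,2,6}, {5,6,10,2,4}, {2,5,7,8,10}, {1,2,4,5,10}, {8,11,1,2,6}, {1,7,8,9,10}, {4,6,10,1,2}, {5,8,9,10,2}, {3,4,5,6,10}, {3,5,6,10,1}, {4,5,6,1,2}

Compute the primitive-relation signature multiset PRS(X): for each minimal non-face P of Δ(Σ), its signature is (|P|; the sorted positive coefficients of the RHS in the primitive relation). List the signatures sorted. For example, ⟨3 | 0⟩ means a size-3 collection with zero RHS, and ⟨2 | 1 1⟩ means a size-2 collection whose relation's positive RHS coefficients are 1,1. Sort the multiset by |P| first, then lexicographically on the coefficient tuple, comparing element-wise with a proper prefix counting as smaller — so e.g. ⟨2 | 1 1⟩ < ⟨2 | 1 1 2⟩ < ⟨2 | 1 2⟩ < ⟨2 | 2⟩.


Δ(Σ) — 11 vertices, 18 min non-faces:

  P={5,11}:  v_{5} + v_{11} = 0  →  sig = ⟨2 | 0⟩
  P={2,3}:  v_{2} + v_{3} = v_{4}  →  sig = ⟨2 | 1⟩
  P={6,9}:  v_{6} + v_{9} = v_{1} + v_{5}  →  sig = ⟨2 | 1 1⟩
  P={3,7}:  v_{3} + v_{7} = v_{5} + v_{6} + v_{10}  →  sig = ⟨2 | 1 1 1⟩
  P={3,8}:  v_{3} + v_{8} = v_{1} + v_{2} + v_{5}  →  sig = ⟨2 | 1 1 1⟩
  P={9,11}:  v_{9} + v_{11} = v_{1} + v_{8} + v_{10}  →  sig = ⟨2 | 1 1 1⟩
  P={3,11}:  v_{3} + v_{11} = v_{1} + v_{2} + v_{6} + v_{10}  →  sig = ⟨2 | 1 1 1 1⟩
  P={4,7}:  v_{4} + v_{7} = v_{2} + v_{5} + v_{6} + v_{10}  →  sig = ⟨2 | 1 1 1 1⟩
  P={4,11}:  v_{4} + v_{11} = v_{1} + 2·v_{2} + v_{6} + v_{10}  →  sig = ⟨2 | 1 1 1 2⟩
  P={4,8}:  v_{4} + v_{8} = v_{1} + 2·v_{2} + v_{5}  →  sig = ⟨2 | 1 1 2⟩
  P={3,9}:  v_{3} + v_{9} = 2·v_{1} + v_{2} + 2·v_{5} + v_{10}  →  sig = ⟨2 | 1 1 2 2⟩
  P={4,9}:  v_{4} + v_{9} = 2·v_{1} + 2·v_{2} + 2·v_{5} + v_{10}  →  sig = ⟨2 | 1 2 2 2⟩
  P={1,2,7}:  v_{1} + v_{2} + v_{7} = 0  →  sig = ⟨3 | 0⟩
  P={6,8,10}:  v_{6} + v_{8} + v_{10} = 0  →  sig = ⟨3 | 0⟩
  P={2,7,9}:  v_{2} + v_{7} + v_{9} = v_{5} + v_{8} + v_{10}  →  sig = ⟨3 | 1 1 1⟩
  P={1,5,8,10}:  v_{1} + v_{5} + v_{8} + v_{10} = v_{9}  →  sig = ⟨4 | 1⟩
  P={1,2,5,6,10}:  v_{1} + v_{2} + v_{5} + v_{6} + v_{10} = v_{3}  →  sig = ⟨5 | 1⟩
  P={1,4,5,6,10}:  v_{1} + v_{4} + v_{5} + v_{6} + v_{10} = 2·v_{3}  →  sig = ⟨5 | 2⟩

Signatures (|P|; sorted positive RHS coefficients), sorted:
    ⟨2 | 0⟩
    ⟨2 | 1⟩
    ⟨2 | 1 1⟩
    ⟨2 | 1 1 1⟩
    ⟨2 | 1 1 1⟩
    ⟨2 | 1 1 1⟩
    ⟨2 | 1 1 1 1⟩
    ⟨2 | 1 1 1 1⟩
    ⟨2 | 1 1 1 2⟩
    ⟨2 | 1 1 2⟩
    ⟨2 | 1 1 2 2⟩
    ⟨2 | 1 2 2 2⟩
    ⟨3 | 0⟩
    ⟨3 | 0⟩
    ⟨3 | 1 1 1⟩
    ⟨4 | 1⟩
    ⟨5 | 1⟩
    ⟨5 | 2⟩


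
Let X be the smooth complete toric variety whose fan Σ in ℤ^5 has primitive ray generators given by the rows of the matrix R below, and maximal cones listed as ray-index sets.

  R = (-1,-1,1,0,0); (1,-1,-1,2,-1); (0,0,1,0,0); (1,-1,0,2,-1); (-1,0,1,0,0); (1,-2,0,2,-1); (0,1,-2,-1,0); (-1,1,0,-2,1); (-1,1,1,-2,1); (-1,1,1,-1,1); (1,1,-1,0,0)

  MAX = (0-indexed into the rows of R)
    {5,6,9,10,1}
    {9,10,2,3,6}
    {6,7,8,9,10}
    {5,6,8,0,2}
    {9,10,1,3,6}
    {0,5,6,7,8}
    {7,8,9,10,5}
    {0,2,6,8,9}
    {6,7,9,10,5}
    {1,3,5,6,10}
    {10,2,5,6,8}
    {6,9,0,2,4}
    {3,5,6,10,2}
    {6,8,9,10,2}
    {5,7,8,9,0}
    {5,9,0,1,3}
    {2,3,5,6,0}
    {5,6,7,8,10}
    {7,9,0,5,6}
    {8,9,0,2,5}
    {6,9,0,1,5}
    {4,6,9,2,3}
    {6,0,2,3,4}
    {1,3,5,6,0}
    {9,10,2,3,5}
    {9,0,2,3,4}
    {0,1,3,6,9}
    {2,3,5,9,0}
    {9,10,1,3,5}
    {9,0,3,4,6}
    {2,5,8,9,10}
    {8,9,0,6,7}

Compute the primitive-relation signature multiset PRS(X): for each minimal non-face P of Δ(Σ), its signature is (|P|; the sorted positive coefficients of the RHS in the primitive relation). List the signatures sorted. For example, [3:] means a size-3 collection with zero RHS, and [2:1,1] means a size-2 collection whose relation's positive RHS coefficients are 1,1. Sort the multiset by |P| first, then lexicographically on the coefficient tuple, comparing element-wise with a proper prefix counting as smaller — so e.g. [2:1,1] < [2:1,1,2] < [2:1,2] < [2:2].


Primitive collections (16):

  P = {0,10}:  v_{0} + v_{10} = 0 — sig = [2:]
  P = {1,8}:  v_{1} + v_{8} = 0 — sig = [2:]
  P = {3,7}:  v_{3} + v_{7} = 0 — sig = [2:]
  P = {1,2}:  v_{1} + v_{2} = v_{3} — sig = [2:1]
  P = {2,7}:  v_{2} + v_{7} = v_{8} — sig = [2:1]
  P = {3,8}:  v_{3} + v_{8} = v_{2} — sig = [2:1]
  P = {4,5}:  v_{4} + v_{5} = v_{0} + v_{3} — sig = [2:1,1]
  P = {1,7}:  v_{1} + v_{7} = v_{5} + v_{6} + v_{9} — sig = [2:1,1,1]
  P = {4,7}:  v_{4} + v_{7} = v_{0} + v_{2} + v_{6} + v_{9} — sig = [2:1,1,1,1]
  P = {4,10}:  v_{4} + v_{10} = v_{2} + v_{3} + v_{6} + v_{9} — sig = [2:1,1,1,1]
  P = {1,4}:  v_{1} + v_{4} = v_{0} + 2·v_{3} + v_{6} + v_{9} — sig = [2:1,1,1,2]
  P = {4,8}:  v_{4} + v_{8} = v_{0} + 2·v_{2} + v_{6} + v_{9} — sig = [2:1,1,1,2]
  P = {2,5,6,9}:  v_{2} + v_{5} + v_{6} + v_{9} = 0 — sig = [4:]
  P = {3,5,6,9}:  v_{3} + v_{5} + v_{6} + v_{9} = v_{1} — sig = [4:1]
  P = {5,6,8,9}:  v_{5} + v_{6} + v_{8} + v_{9} = v_{7} — sig = [4:1]
  P = {0,2,3,6,9}:  v_{0} + v_{2} + v_{3} + v_{6} + v_{9} = v_{4} — sig = [5:1]

so the primitive-relation signature multiset is
[[2:], [2:], [2:], [2:1], [2:1], [2:1], [2:1,1], [2:1,1,1], [2:1,1,1,1], [2:1,1,1,1], [2:1,1,1,2], [2:1,1,1,2], [4:], [4:1], [4:1], [5:1]]


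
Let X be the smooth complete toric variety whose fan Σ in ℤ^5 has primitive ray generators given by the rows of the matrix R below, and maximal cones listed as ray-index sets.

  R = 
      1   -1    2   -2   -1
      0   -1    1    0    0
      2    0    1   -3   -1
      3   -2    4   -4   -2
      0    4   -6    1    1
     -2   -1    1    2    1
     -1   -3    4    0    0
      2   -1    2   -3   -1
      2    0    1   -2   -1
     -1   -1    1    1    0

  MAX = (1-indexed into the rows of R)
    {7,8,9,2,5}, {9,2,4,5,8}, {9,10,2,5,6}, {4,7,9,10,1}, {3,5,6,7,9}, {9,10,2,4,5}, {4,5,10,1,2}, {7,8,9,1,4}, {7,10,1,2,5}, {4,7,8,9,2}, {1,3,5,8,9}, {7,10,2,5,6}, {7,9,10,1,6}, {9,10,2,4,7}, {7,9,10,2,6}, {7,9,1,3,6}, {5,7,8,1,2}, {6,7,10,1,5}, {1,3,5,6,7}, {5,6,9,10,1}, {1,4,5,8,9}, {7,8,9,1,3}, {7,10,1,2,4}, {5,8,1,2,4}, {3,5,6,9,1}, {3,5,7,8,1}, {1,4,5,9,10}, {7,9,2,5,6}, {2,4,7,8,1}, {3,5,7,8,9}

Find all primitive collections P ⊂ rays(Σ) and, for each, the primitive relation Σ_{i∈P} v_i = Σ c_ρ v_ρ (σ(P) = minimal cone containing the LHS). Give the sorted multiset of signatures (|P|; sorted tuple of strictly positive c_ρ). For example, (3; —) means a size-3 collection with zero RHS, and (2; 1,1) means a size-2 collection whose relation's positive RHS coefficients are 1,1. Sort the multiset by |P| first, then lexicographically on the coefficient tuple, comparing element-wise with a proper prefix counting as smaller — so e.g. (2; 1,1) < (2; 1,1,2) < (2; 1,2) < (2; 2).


Δ(Σ) — 10 vertices, 11 min non-faces:

  P = {2,3}:  v_{2} + v_{3} = v_{8}  so sig = (2; 1)
  P = {3,10}:  v_{3} + v_{10} = v_{1}  so sig = (2; 1)
  P = {4,6}:  v_{4} + v_{6} = v_{7} + v_{9}  so sig = (2; 1,1)
  P = {8,10}:  v_{8} + v_{10} = v_{1} + v_{2}  so sig = (2; 1,1)
  P = {3,4}:  v_{3} + v_{4} = v_{1} + v_{8} + v_{9}  so sig = (2; 1,1,1)
  P = {6,8}:  v_{6} + v_{8} = v_{5} + 2·v_{7} + v_{9}  so sig = (2; 1,1,2)
  P = {1,2,6}:  v_{1} + v_{2} + v_{6} = v_{7}  so sig = (3; 1)
  P = {1,2,9}:  v_{1} + v_{2} + v_{9} = v_{4}  so sig = (3; 1)
  P = {4,5,7}:  v_{4} + v_{5} + v_{7} = v_{8}  so sig = (3; 1)
  P = {5,7,9,10}:  v_{5} + v_{7} + v_{9} + v_{10} = 0  so sig = (4; —)
  P = {1,5,7,9}:  v_{1} + v_{5} + v_{7} + v_{9} = v_{3}  so sig = (4; 1)

Sorted signature multiset PRS(X):
{ (2; 1) ×2,  (2; 1,1) ×2,  (2; 1,1,1),  (2; 1,1,2),  (3; 1) ×3,  (4; —),  (4; 1) }


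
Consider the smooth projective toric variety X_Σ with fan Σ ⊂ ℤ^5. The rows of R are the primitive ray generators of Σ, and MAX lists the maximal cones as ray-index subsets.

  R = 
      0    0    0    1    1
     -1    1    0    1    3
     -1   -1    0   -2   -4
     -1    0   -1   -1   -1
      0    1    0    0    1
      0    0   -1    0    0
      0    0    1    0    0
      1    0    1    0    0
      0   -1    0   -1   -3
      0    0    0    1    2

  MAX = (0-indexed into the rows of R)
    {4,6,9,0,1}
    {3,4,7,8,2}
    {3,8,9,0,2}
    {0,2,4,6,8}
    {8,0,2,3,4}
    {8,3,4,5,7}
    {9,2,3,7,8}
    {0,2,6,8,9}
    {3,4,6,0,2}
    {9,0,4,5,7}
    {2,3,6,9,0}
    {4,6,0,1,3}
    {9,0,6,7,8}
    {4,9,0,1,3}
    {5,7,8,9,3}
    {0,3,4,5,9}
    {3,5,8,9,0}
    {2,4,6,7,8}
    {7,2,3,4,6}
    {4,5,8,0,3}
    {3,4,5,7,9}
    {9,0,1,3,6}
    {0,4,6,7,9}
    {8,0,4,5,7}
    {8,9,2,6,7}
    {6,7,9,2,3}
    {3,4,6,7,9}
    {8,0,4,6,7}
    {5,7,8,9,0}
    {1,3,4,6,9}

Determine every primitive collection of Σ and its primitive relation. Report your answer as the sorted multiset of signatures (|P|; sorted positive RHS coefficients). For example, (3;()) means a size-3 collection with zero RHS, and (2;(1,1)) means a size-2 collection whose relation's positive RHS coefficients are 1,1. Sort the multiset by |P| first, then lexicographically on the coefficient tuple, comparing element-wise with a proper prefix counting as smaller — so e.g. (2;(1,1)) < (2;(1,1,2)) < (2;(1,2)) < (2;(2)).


|primitive collections| = 12. Relations:

  {5,6}:  v_{5} + v_{6} = 0  so sig = (2;())
  {2,5}:  v_{2} + v_{5} = v_{3} + v_{8}  so sig = (2;(1,1))
  {1,7}:  v_{1} + v_{7} = v_{4} + v_{6} + v_{9}  so sig = (2;(1,1,1))
  {1,8}:  v_{1} + v_{8} = v_{0} + v_{3} + v_{6}  so sig = (2;(1,1,1))
  {1,5}:  v_{1} + v_{5} = v_{0} + v_{3} + v_{4} + v_{9}  so sig = (2;(1,1,1,1))
  {1,2}:  v_{1} + v_{2} = v_{0} + 2·v_{3} + 2·v_{6}  so sig = (2;(1,2,2))
  {0,3,7}:  v_{0} + v_{3} + v_{7} = 0  so sig = (3;())
  {4,8,9}:  v_{4} + v_{8} + v_{9} = 0  so sig = (3;())
  {3,6,8}:  v_{3} + v_{6} + v_{8} = v_{2}  so sig = (3;(1))
  {0,2,7}:  v_{0} + v_{2} + v_{7} = v_{6} + v_{8}  so sig = (3;(1,1))
  {2,4,9}:  v_{2} + v_{4} + v_{9} = v_{3} + v_{6}  so sig = (3;(1,1))
  {0,3,4,6,9}:  v_{0} + v_{3} + v_{4} + v_{6} + v_{9} = v_{1}  so sig = (5;(1))

Hence PRS(X_Σ) =
    (2;())
    (2;(1,1))
    (2;(1,1,1))
    (2;(1,1,1))
    (2;(1,1,1,1))
    (2;(1,2,2))
    (3;())
    (3;())
    (3;(1))
    (3;(1,1))
    (3;(1,1))
    (5;(1))


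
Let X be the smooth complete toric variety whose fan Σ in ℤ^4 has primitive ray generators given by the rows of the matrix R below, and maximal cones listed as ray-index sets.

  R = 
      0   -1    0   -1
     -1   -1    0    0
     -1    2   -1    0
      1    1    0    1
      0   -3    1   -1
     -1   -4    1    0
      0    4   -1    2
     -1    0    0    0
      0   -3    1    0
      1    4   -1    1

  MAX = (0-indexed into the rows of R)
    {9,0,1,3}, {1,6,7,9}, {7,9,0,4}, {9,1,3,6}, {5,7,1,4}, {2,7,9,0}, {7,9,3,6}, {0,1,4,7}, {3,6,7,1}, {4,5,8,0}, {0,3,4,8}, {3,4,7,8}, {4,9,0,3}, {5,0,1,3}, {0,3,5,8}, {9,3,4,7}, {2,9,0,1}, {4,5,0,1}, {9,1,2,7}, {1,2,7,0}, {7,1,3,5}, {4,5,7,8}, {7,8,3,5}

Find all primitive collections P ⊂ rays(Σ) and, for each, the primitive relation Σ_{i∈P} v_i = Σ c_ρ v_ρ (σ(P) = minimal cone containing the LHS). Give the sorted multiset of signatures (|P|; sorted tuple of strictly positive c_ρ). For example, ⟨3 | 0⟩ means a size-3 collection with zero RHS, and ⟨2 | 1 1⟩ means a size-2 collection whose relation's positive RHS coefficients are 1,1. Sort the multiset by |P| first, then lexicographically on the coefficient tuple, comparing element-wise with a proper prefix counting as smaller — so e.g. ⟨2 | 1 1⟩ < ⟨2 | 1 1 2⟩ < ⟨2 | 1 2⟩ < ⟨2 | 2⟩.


The 20 primitive collections of Σ (r=10, n=4):

  {1,8}:  v_{1} + v_{8} = v_{5} ; sig = ⟨2 | 1⟩
  {2,8}:  v_{2} + v_{8} = v_{1} ; sig = ⟨2 | 1⟩
  {8,9}:  v_{8} + v_{9} = v_{3} ; sig = ⟨2 | 1⟩
  {0,6}:  v_{0} + v_{6} = v_{1} + v_{9} ; sig = ⟨2 | 1 1⟩
  {2,3}:  v_{2} + v_{3} = v_{1} + v_{9} ; sig = ⟨2 | 1 1⟩
  {2,4}:  v_{2} + v_{4} = v_{0} + v_{7} ; sig = ⟨2 | 1 1⟩
  {4,6}:  v_{4} + v_{6} = v_{3} + v_{7} ; sig = ⟨2 | 1 1⟩
  {5,9}:  v_{5} + v_{9} = v_{1} + v_{3} ; sig = ⟨2 | 1 1⟩
  {6,8}:  v_{6} + v_{8} = v_{1} + 2·v_{3} + v_{7} ; sig = ⟨2 | 1 1 2⟩
  {2,6}:  v_{2} + v_{6} = 2·v_{1} + v_{7} + 2·v_{9} ; sig = ⟨2 | 1 2 2⟩
  {5,6}:  v_{5} + v_{6} = 2·v_{1} + 2·v_{3} + v_{7} ; sig = ⟨2 | 1 2 2⟩
  {2,5}:  v_{2} + v_{5} = 2·v_{1} ; sig = ⟨2 | 2⟩
  {0,3,7}:  v_{0} + v_{3} + v_{7} = 0 ; sig = ⟨3 | 0⟩
  {1,4,9}:  v_{1} + v_{4} + v_{9} = 0 ; sig = ⟨3 | 0⟩
  {1,3,4}:  v_{1} + v_{3} + v_{4} = v_{8} ; sig = ⟨3 | 1⟩
  {0,7,8}:  v_{0} + v_{7} + v_{8} = v_{1} + v_{4} ; sig = ⟨3 | 1 1⟩
  {0,5,7}:  v_{0} + v_{5} + v_{7} = 2·v_{1} + v_{4} ; sig = ⟨3 | 1 2⟩
  {3,4,5}:  v_{3} + v_{4} + v_{5} = 2·v_{8} ; sig = ⟨3 | 2⟩
  {0,1,7,9}:  v_{0} + v_{1} + v_{7} + v_{9} = v_{2} ; sig = ⟨4 | 1⟩
  {1,3,7,9}:  v_{1} + v_{3} + v_{7} + v_{9} = v_{6} ; sig = ⟨4 | 1⟩

Sorted signature multiset PRS(X):
{ ⟨2 | 1⟩ ×3,  ⟨2 | 1 1⟩ ×5,  ⟨2 | 1 1 2⟩,  ⟨2 | 1 2 2⟩ ×2,  ⟨2 | 2⟩,  ⟨3 | 0⟩ ×2,  ⟨3 | 1⟩,  ⟨3 | 1 1⟩,  ⟨3 | 1 2⟩,  ⟨3 | 2⟩,  ⟨4 | 1⟩ ×2 }


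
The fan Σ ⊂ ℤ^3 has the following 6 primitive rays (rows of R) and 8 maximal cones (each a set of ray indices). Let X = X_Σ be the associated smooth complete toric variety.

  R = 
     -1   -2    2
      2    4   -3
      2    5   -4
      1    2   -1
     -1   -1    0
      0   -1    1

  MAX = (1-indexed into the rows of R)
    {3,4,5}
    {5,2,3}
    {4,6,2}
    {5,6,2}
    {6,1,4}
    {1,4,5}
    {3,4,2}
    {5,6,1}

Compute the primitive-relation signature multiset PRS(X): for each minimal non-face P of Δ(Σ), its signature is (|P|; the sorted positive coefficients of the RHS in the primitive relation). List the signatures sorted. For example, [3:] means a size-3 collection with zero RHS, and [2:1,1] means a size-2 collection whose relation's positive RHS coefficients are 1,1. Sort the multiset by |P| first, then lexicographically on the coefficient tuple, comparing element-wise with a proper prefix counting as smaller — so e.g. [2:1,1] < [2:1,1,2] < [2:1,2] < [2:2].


Δ(Σ) — 6 vertices, 5 min non-faces:

  {1,2}:  v_{1} + v_{2} = v_{4} — sig = [2:1]
  {3,6}:  v_{3} + v_{6} = v_{2} — sig = [2:1]
  {1,3}:  v_{1} + v_{3} = 2·v_{4} + v_{5} — sig = [2:1,2]
  {4,5,6}:  v_{4} + v_{5} + v_{6} = 0 — sig = [3:]
  {2,4,5}:  v_{2} + v_{4} + v_{5} = v_{3} — sig = [3:1]

Hence PRS(X_Σ) =
    [2:1]
    [2:1]
    [2:1,2]
    [3:]
    [3:1]


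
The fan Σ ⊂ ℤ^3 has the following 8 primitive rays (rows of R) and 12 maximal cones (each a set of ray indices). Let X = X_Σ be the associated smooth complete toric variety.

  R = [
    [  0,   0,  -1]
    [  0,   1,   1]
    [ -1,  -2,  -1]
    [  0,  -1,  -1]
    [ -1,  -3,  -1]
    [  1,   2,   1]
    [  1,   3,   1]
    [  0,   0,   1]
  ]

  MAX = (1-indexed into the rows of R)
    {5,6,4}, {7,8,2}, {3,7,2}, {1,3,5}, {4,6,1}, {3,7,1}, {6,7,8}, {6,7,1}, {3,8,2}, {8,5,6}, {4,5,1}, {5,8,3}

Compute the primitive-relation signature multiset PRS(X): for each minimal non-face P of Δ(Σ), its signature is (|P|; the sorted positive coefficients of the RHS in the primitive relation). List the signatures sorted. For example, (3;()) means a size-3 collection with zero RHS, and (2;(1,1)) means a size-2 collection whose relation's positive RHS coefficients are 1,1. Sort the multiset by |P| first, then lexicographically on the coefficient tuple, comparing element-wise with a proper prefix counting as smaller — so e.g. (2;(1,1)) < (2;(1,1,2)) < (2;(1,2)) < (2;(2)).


Δ(Σ) — 8 vertices, 12 min non-faces:

  • {1,8}:  v_{1} + v_{8} = 0 ; sig = (2;())
  • {2,4}:  v_{2} + v_{4} = 0 ; sig = (2;())
  • {3,6}:  v_{3} + v_{6} = 0 ; sig = (2;())
  • {5,7}:  v_{5} + v_{7} = 0 ; sig = (2;())
  • {1,2}:  v_{1} + v_{2} = v_{3} + v_{7} ; sig = (2;(1,1))
  • {2,5}:  v_{2} + v_{5} = v_{3} + v_{8} ; sig = (2;(1,1))
  • {2,6}:  v_{2} + v_{6} = v_{7} + v_{8} ; sig = (2;(1,1))
  • {3,4}:  v_{3} + v_{4} = v_{1} + v_{5} ; sig = (2;(1,1))
  • {4,7}:  v_{4} + v_{7} = v_{1} + v_{6} ; sig = (2;(1,1))
  • {4,8}:  v_{4} + v_{8} = v_{5} + v_{6} ; sig = (2;(1,1))
  • {1,5,6}:  v_{1} + v_{5} + v_{6} = v_{4} ; sig = (3;(1))
  • {3,7,8}:  v_{3} + v_{7} + v_{8} = v_{2} ; sig = (3;(1))

Sorted signature multiset PRS(X):
    |P|=2: 10 collections, coeffs (), (), (), (), (1,1), (1,1), (1,1), (1,1), (1,1), (1,1)
    |P|=3: 2 collections, coeffs (1), (1)


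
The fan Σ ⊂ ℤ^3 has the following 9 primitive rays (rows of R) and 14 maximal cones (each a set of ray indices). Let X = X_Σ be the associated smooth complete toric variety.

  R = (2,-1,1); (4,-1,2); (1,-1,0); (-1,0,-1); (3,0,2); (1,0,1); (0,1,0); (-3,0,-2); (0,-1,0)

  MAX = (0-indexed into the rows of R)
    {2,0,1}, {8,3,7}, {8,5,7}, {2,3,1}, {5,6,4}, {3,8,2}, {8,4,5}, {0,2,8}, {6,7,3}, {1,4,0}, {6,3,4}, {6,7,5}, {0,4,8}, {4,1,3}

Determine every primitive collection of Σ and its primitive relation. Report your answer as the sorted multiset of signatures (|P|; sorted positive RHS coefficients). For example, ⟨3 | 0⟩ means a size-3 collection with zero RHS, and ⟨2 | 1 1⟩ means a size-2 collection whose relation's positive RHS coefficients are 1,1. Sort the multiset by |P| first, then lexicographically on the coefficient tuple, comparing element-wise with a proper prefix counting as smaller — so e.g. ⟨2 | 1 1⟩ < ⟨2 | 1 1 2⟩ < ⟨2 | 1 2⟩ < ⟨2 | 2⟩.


Σ has 16 primitive collections:

  P={3,5}:  v_{3} + v_{5} = 0  →  sig = ⟨2 | 0⟩
  P={4,7}:  v_{4} + v_{7} = 0  →  sig = ⟨2 | 0⟩
  P={6,8}:  v_{6} + v_{8} = 0  →  sig = ⟨2 | 0⟩
  P={0,3}:  v_{0} + v_{3} = v_{2}  →  sig = ⟨2 | 1⟩
  P={1,7}:  v_{1} + v_{7} = v_{2}  →  sig = ⟨2 | 1⟩
  P={2,4}:  v_{2} + v_{4} = v_{1}  →  sig = ⟨2 | 1⟩
  P={2,5}:  v_{2} + v_{5} = v_{0}  →  sig = ⟨2 | 1⟩
  P={0,5}:  v_{0} + v_{5} = v_{4} + v_{8}  →  sig = ⟨2 | 1 1⟩
  P={0,6}:  v_{0} + v_{6} = v_{3} + v_{4}  →  sig = ⟨2 | 1 1⟩
  P={0,7}:  v_{0} + v_{7} = v_{3} + v_{8}  →  sig = ⟨2 | 1 1⟩
  P={1,5}:  v_{1} + v_{5} = v_{0} + v_{4}  →  sig = ⟨2 | 1 1⟩
  P={2,6}:  v_{2} + v_{6} = 2·v_{3} + v_{4}  →  sig = ⟨2 | 1 2⟩
  P={2,7}:  v_{2} + v_{7} = 2·v_{3} + v_{8}  →  sig = ⟨2 | 1 2⟩
  P={1,8}:  v_{1} + v_{8} = 2·v_{0}  →  sig = ⟨2 | 2⟩
  P={1,6}:  v_{1} + v_{6} = 2·v_{3} + 2·v_{4}  →  sig = ⟨2 | 2 2⟩
  P={3,4,8}:  v_{3} + v_{4} + v_{8} = v_{0}  →  sig = ⟨3 | 1⟩

so the primitive-relation signature multiset is
    ⟨2 | 0⟩
    ⟨2 | 0⟩
    ⟨2 | 0⟩
    ⟨2 | 1⟩
    ⟨2 | 1⟩
    ⟨2 | 1⟩
    ⟨2 | 1⟩
    ⟨2 | 1 1⟩
    ⟨2 | 1 1⟩
    ⟨2 | 1 1⟩
    ⟨2 | 1 1⟩
    ⟨2 | 1 2⟩
    ⟨2 | 1 2⟩
    ⟨2 | 2⟩
    ⟨2 | 2 2⟩
    ⟨3 | 1⟩


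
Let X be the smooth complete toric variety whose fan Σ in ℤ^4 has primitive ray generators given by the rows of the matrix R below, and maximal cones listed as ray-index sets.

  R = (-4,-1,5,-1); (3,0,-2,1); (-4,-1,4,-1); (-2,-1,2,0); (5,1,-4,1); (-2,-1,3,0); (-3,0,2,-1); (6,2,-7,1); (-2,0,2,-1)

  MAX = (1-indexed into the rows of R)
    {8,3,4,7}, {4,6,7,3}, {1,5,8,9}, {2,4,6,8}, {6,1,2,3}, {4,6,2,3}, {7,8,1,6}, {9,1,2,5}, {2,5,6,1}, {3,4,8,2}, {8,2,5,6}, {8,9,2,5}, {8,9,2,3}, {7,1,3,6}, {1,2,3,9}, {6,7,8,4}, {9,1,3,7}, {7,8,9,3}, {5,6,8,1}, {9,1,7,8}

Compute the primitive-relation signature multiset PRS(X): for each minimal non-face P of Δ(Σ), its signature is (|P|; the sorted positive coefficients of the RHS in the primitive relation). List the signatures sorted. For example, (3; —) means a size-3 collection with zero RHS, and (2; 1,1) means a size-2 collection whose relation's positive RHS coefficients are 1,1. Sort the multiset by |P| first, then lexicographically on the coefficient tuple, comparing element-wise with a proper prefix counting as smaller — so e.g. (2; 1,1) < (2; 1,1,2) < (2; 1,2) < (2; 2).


The 10 primitive collections of Σ (r=9, n=4):

  {2,7}:  v_{2} + v_{7} = 0  ⇒ sig = (2; —)
  {4,5}:  v_{4} + v_{5} = v_{2}  ⇒ sig = (2; 1)
  {4,9}:  v_{4} + v_{9} = v_{3}  ⇒ sig = (2; 1)
  {6,9}:  v_{6} + v_{9} = v_{1}  ⇒ sig = (2; 1)
  {1,4}:  v_{1} + v_{4} = v_{3} + v_{6}  ⇒ sig = (2; 1,1)
  {3,5}:  v_{3} + v_{5} = v_{2} + v_{9}  ⇒ sig = (2; 1,1)
  {5,7}:  v_{5} + v_{7} = v_{1} + v_{8}  ⇒ sig = (2; 1,1)
  {3,6,8}:  v_{3} + v_{6} + v_{8} = 0  ⇒ sig = (3; —)
  {1,2,8}:  v_{1} + v_{2} + v_{8} = v_{5}  ⇒ sig = (3; 1)
  {1,3,8}:  v_{1} + v_{3} + v_{8} = v_{9}  ⇒ sig = (3; 1)

Hence PRS(X_Σ) =
[(2; —), (2; 1), (2; 1), (2; 1), (2; 1,1), (2; 1,1), (2; 1,1), (3; —), (3; 1), (3; 1)]


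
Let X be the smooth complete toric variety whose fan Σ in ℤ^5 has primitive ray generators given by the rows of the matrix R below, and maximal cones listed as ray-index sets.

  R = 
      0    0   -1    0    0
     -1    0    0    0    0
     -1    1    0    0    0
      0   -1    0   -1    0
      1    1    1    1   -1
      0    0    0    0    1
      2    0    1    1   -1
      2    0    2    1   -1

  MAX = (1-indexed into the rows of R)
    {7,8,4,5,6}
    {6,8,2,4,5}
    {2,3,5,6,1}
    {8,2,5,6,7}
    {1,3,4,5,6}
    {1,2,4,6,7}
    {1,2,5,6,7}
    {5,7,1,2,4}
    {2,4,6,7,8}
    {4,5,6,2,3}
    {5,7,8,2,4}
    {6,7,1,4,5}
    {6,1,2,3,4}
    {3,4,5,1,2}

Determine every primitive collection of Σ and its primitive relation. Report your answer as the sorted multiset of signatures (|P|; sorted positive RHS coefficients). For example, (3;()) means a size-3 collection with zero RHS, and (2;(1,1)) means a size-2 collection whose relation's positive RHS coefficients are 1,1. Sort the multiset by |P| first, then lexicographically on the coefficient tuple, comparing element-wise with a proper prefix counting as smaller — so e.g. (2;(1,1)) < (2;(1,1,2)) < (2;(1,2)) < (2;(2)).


Σ has 5 primitive collections:

  P = {1,8}:  v_{1} + v_{8} = v_{7} ; sig = (2;(1))
  P = {3,7}:  v_{3} + v_{7} = v_{5} ; sig = (2;(1))
  P = {3,8}:  v_{3} + v_{8} = v_{2} + v_{4} + 2·v_{5} + v_{6} ; sig = (2;(1,1,1,2))
  P = {1,2,4,5,6}:  v_{1} + v_{2} + v_{4} + v_{5} + v_{6} = 0 ; sig = (5;())
  P = {2,4,5,6,7}:  v_{2} + v_{4} + v_{5} + v_{6} + v_{7} = v_{8} ; sig = (5;(1))

so the primitive-relation signature multiset is
[(2;(1)), (2;(1)), (2;(1,1,1,2)), (5;()), (5;(1))]


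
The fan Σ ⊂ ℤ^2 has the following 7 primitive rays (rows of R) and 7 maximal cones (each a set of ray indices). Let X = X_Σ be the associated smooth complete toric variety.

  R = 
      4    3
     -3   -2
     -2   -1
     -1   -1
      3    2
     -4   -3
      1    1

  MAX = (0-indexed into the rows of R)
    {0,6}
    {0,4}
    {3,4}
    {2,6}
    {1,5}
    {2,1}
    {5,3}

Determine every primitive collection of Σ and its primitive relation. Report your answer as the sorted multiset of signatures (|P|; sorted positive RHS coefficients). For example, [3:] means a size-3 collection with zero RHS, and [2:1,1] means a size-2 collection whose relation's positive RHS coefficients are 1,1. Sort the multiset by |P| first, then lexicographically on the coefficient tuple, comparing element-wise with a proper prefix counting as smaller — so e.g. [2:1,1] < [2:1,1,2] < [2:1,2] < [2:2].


14 minimal non-faces of Δ(Σ) (on 7 rays):

  P = {0,5}:  v_{0} + v_{5} = 0  ⇒ sig = [2:]
  P = {1,4}:  v_{1} + v_{4} = 0  ⇒ sig = [2:]
  P = {3,6}:  v_{3} + v_{6} = 0  ⇒ sig = [2:]
  P = {0,1}:  v_{0} + v_{1} = v_{6}  ⇒ sig = [2:1]
  P = {0,3}:  v_{0} + v_{3} = v_{4}  ⇒ sig = [2:1]
  P = {1,3}:  v_{1} + v_{3} = v_{5}  ⇒ sig = [2:1]
  P = {1,6}:  v_{1} + v_{6} = v_{2}  ⇒ sig = [2:1]
  P = {2,3}:  v_{2} + v_{3} = v_{1}  ⇒ sig = [2:1]
  P = {2,4}:  v_{2} + v_{4} = v_{6}  ⇒ sig = [2:1]
  P = {4,5}:  v_{4} + v_{5} = v_{3}  ⇒ sig = [2:1]
  P = {4,6}:  v_{4} + v_{6} = v_{0}  ⇒ sig = [2:1]
  P = {5,6}:  v_{5} + v_{6} = v_{1}  ⇒ sig = [2:1]
  P = {0,2}:  v_{0} + v_{2} = 2·v_{6}  ⇒ sig = [2:2]
  P = {2,5}:  v_{2} + v_{5} = 2·v_{1}  ⇒ sig = [2:2]

so the primitive-relation signature multiset is
    [2:]
    [2:]
    [2:]
    [2:1]
    [2:1]
    [2:1]
    [2:1]
    [2:1]
    [2:1]
    [2:1]
    [2:1]
    [2:1]
    [2:2]
    [2:2]


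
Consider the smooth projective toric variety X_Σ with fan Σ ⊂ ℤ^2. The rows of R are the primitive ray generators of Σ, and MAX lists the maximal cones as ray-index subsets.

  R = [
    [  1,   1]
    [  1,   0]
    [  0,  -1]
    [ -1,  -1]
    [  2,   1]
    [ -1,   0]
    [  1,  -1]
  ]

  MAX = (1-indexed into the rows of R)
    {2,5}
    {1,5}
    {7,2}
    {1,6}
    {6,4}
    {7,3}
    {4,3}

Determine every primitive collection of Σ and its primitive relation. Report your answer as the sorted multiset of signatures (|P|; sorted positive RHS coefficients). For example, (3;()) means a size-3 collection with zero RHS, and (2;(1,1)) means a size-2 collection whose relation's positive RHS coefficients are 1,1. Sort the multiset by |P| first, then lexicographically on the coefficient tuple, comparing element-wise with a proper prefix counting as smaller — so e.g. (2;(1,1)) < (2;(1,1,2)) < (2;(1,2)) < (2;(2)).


Minimal non-faces — 14 found among 7 rays, 7 max cones:

  P={1,4}:  v_{1} + v_{4} = 0  ⇒ sig = (2;())
  P={2,6}:  v_{2} + v_{6} = 0  ⇒ sig = (2;())
  P={1,2}:  v_{1} + v_{2} = v_{5}  ⇒ sig = (2;(1))
  P={1,3}:  v_{1} + v_{3} = v_{2}  ⇒ sig = (2;(1))
  P={2,3}:  v_{2} + v_{3} = v_{7}  ⇒ sig = (2;(1))
  P={2,4}:  v_{2} + v_{4} = v_{3}  ⇒ sig = (2;(1))
  P={3,6}:  v_{3} + v_{6} = v_{4}  ⇒ sig = (2;(1))
  P={4,5}:  v_{4} + v_{5} = v_{2}  ⇒ sig = (2;(1))
  P={5,6}:  v_{5} + v_{6} = v_{1}  ⇒ sig = (2;(1))
  P={6,7}:  v_{6} + v_{7} = v_{3}  ⇒ sig = (2;(1))
  P={1,7}:  v_{1} + v_{7} = 2·v_{2}  ⇒ sig = (2;(2))
  P={3,5}:  v_{3} + v_{5} = 2·v_{2}  ⇒ sig = (2;(2))
  P={4,7}:  v_{4} + v_{7} = 2·v_{3}  ⇒ sig = (2;(2))
  P={5,7}:  v_{5} + v_{7} = 3·v_{2}  ⇒ sig = (2;(3))

Signatures (|P|; sorted positive RHS coefficients), sorted:
[(2;()), (2;()), (2;(1)), (2;(1)), (2;(1)), (2;(1)), (2;(1)), (2;(1)), (2;(1)), (2;(1)), (2;(2)), (2;(2)), (2;(2)), (2;(3))]


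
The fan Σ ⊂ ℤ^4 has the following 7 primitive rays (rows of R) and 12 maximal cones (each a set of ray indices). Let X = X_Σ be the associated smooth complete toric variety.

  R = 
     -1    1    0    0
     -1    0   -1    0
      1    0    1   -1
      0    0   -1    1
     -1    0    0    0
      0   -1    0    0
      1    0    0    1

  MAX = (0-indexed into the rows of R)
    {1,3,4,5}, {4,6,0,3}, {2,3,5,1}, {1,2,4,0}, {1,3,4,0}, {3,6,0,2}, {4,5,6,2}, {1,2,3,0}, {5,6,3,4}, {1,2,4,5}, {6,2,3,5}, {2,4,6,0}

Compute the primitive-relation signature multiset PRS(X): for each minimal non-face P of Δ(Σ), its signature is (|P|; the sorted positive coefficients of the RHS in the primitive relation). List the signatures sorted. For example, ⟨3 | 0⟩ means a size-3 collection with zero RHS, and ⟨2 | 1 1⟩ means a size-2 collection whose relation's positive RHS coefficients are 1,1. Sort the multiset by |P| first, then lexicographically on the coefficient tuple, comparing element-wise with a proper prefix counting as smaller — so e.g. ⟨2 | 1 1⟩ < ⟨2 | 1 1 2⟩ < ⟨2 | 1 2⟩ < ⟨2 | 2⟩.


3 minimal non-faces of Δ(Σ) (on 7 rays):

  {0,5}:  v_{0} + v_{5} = v_{4}  →  sig = ⟨2 | 1⟩
  {1,6}:  v_{1} + v_{6} = v_{3}  →  sig = ⟨2 | 1⟩
  {2,3,4}:  v_{2} + v_{3} + v_{4} = 0  →  sig = ⟨3 | 0⟩

Signatures (|P|; sorted positive RHS coefficients), sorted:
{ ⟨2 | 1⟩ ×2,  ⟨3 | 0⟩ }


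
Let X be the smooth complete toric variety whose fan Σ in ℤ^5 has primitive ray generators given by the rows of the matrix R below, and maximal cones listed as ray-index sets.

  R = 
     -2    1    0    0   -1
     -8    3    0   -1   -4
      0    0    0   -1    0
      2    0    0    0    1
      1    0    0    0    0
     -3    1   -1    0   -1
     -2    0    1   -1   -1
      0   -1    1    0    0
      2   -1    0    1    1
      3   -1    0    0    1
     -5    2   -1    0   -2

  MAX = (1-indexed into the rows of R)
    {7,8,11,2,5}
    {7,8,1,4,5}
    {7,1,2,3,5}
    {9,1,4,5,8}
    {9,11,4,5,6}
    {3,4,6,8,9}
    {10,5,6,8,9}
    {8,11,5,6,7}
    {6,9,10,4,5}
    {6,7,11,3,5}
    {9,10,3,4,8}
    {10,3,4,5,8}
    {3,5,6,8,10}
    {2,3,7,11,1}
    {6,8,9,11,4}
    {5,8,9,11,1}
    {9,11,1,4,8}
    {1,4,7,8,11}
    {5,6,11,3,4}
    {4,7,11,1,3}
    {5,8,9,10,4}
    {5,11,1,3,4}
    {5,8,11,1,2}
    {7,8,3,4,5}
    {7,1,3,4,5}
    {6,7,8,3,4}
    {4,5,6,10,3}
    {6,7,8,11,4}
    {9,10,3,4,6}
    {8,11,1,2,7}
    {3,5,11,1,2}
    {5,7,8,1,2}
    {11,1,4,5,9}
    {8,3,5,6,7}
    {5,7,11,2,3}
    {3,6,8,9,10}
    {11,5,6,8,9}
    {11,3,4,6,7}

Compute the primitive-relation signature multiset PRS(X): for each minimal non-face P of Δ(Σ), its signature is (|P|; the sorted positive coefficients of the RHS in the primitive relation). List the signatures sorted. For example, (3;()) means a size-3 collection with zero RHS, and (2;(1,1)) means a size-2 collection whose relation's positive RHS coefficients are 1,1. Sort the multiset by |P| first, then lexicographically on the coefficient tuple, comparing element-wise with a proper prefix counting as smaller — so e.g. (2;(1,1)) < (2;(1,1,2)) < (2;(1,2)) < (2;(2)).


Δ(Σ) — 11 vertices, 21 min non-faces:

  • {1,6}:  v_{1} + v_{6} = v_{11}  ⇒ sig = (2;(1))
  • {1,10}:  v_{1} + v_{10} = v_{5}  ⇒ sig = (2;(1))
  • {7,9}:  v_{7} + v_{9} = v_{8}  ⇒ sig = (2;(1))
  • {10,11}:  v_{10} + v_{11} = v_{5} + v_{6}  ⇒ sig = (2;(1,1))
  • {7,10}:  v_{7} + v_{10} = v_{3} + v_{5} + v_{8}  ⇒ sig = (2;(1,1,1))
  • {2,9}:  v_{2} + v_{9} = v_{1} + v_{5} + v_{8} + v_{11}  ⇒ sig = (2;(1,1,1,1))
  • {2,6}:  v_{2} + v_{6} = v_{5} + v_{7} + 2·v_{11}  ⇒ sig = (2;(1,1,2))
  • {2,10}:  v_{2} + v_{10} = 2·v_{5} + v_{7} + v_{11}  ⇒ sig = (2;(1,1,2))
  • {2,4}:  v_{2} + v_{4} = 3·v_{1} + v_{3}  ⇒ sig = (2;(1,3))
  • {1,3,9}:  v_{1} + v_{3} + v_{9} = 0  ⇒ sig = (3;())
  • {1,3,8}:  v_{1} + v_{3} + v_{8} = v_{7}  ⇒ sig = (3;(1))
  • {3,5,9}:  v_{3} + v_{5} + v_{9} = v_{10}  ⇒ sig = (3;(1))
  • {3,9,11}:  v_{3} + v_{9} + v_{11} = v_{6}  ⇒ sig = (3;(1))
  • {3,8,11}:  v_{3} + v_{8} + v_{11} = v_{6} + v_{7}  ⇒ sig = (3;(1,1))
  • {2,3,8}:  v_{2} + v_{3} + v_{8} = v_{5} + 2·v_{7} + v_{11}  ⇒ sig = (3;(1,1,2))
  • {4,5,6,8}:  v_{4} + v_{5} + v_{6} + v_{8} = 0  ⇒ sig = (4;())
  • {1,5,7,11}:  v_{1} + v_{5} + v_{7} + v_{11} = v_{2}  ⇒ sig = (4;(1))
  • {4,5,8,11}:  v_{4} + v_{5} + v_{8} + v_{11} = v_{1}  ⇒ sig = (4;(1))
  • {4,5,6,7}:  v_{4} + v_{5} + v_{6} + v_{7} = v_{1} + v_{3}  ⇒ sig = (4;(1,1))
  • {4,6,8,10}:  v_{4} + v_{6} + v_{8} + v_{10} = v_{3} + v_{9}  ⇒ sig = (4;(1,1))
  • {4,5,7,11}:  v_{4} + v_{5} + v_{7} + v_{11} = 2·v_{1} + v_{3}  ⇒ sig = (4;(1,2))

Hence PRS(X_Σ) =
    |P|=2: 9 collections, coeffs (1), (1), (1), (1,1), (1,1,1), (1,1,1,1), (1,1,2), (1,1,2), (1,3)
    |P|=3: 6 collections, coeffs (), (1), (1), (1), (1,1), (1,1,2)
    |P|=4: 6 collections, coeffs (), (1), (1), (1,1), (1,1), (1,2)


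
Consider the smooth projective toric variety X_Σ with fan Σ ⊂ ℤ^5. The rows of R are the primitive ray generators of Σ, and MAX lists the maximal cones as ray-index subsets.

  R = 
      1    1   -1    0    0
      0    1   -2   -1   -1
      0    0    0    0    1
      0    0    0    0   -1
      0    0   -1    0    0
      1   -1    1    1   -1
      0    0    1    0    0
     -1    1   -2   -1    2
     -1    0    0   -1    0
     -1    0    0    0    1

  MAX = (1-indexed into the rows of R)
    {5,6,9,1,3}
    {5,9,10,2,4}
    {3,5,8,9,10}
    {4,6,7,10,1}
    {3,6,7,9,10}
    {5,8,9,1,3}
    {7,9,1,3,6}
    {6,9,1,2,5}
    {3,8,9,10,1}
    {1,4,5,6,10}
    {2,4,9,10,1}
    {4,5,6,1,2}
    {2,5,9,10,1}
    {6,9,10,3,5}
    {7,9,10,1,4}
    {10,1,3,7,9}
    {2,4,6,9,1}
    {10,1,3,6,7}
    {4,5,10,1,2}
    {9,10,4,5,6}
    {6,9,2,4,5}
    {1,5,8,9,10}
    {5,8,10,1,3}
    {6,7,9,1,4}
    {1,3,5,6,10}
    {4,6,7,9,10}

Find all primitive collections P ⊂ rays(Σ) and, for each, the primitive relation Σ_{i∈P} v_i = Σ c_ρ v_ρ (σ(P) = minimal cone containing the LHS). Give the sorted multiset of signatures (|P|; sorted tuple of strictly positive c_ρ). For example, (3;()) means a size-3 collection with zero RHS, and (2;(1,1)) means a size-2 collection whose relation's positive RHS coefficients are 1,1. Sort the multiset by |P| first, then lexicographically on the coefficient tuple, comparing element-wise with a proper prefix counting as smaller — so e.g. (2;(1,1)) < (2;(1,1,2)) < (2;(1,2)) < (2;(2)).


12 minimal non-faces of Δ(Σ) (on 10 rays):

  • {3,4}:  v_{3} + v_{4} = 0 — sig = (2;())
  • {5,7}:  v_{5} + v_{7} = 0 — sig = (2;())
  • {6,8}:  v_{6} + v_{8} = v_{3} + v_{5} — sig = (2;(1,1))
  • {2,3}:  v_{2} + v_{3} = v_{1} + v_{5} + v_{9} — sig = (2;(1,1,1))
  • {2,7}:  v_{2} + v_{7} = v_{1} + v_{4} + v_{9} — sig = (2;(1,1,1))
  • {4,8}:  v_{4} + v_{8} = v_{1} + v_{5} + v_{9} + v_{10} — sig = (2;(1,1,1,1))
  • {7,8}:  v_{7} + v_{8} = v_{1} + v_{3} + v_{9} + v_{10} — sig = (2;(1,1,1,1))
  • {2,8}:  v_{2} + v_{8} = 2·v_{1} + 2·v_{5} + 2·v_{9} + v_{10} — sig = (2;(1,2,2,2))
  • {2,6,10}:  v_{2} + v_{6} + v_{10} = v_{4} + v_{5} — sig = (3;(1,1))
  • {1,6,9,10}:  v_{1} + v_{6} + v_{9} + v_{10} = 0 — sig = (4;())
  • {1,4,5,9}:  v_{1} + v_{4} + v_{5} + v_{9} = v_{2} — sig = (4;(1))
  • {1,3,5,9,10}:  v_{1} + v_{3} + v_{5} + v_{9} + v_{10} = v_{8} — sig = (5;(1))

Sorted signature multiset PRS(X):
    |P|=2: 8 collections, coeffs (), (), (1,1), (1,1,1), (1,1,1), (1,1,1,1), (1,1,1,1), (1,2,2,2)
    |P|=3: 1 collection, coeffs (1,1)
    |P|=4: 2 collections, coeffs (), (1)
    |P|=5: 1 collection, coeffs (1)


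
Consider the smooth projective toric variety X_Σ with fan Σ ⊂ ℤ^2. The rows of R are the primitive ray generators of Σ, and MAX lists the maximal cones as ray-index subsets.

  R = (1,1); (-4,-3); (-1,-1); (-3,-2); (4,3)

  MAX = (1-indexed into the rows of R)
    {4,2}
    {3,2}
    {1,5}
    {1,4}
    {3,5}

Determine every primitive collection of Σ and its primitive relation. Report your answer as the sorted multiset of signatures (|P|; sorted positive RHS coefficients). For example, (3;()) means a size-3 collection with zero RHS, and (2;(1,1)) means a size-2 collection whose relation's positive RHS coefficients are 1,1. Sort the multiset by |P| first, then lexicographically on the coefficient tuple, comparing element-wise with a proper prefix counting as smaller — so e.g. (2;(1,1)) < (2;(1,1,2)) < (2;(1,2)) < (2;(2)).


Minimal non-faces — 5 found among 5 rays, 5 max cones:

  P={1,3}:  v_{1} + v_{3} = 0  →  sig = (2;())
  P={2,5}:  v_{2} + v_{5} = 0  →  sig = (2;())
  P={1,2}:  v_{1} + v_{2} = v_{4}  →  sig = (2;(1))
  P={3,4}:  v_{3} + v_{4} = v_{2}  →  sig = (2;(1))
  P={4,5}:  v_{4} + v_{5} = v_{1}  →  sig = (2;(1))

so the primitive-relation signature multiset is
{ (2;()) ×2,  (2;(1)) ×3 }


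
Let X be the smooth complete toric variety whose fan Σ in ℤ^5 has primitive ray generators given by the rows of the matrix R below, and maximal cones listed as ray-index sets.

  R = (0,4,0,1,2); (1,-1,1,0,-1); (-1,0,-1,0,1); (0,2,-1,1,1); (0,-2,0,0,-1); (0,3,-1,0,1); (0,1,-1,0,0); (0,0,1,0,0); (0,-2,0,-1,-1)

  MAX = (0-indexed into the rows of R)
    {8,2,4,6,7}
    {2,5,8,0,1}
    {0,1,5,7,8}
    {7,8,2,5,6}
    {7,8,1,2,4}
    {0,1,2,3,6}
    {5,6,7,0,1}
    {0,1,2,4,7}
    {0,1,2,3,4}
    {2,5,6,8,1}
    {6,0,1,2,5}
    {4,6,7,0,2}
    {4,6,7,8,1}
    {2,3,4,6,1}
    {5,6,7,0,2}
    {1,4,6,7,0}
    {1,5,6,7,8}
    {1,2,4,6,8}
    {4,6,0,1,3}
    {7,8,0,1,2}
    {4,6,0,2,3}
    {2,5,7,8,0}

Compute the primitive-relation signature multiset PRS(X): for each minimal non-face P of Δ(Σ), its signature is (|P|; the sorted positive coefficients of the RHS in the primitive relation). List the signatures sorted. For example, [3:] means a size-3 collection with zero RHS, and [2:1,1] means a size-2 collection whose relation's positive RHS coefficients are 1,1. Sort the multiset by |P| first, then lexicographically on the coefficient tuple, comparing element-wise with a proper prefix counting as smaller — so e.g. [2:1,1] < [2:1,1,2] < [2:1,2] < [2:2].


Δ(Σ) — 9 vertices, 9 min non-faces:

  P={4,5}:  v_{4} + v_{5} = v_{6}  ⇒ sig = [2:1]
  P={3,7}:  v_{3} + v_{7} = v_{0} + v_{4}  ⇒ sig = [2:1,1]
  P={3,8}:  v_{3} + v_{8} = v_{1} + v_{2} + v_{6}  ⇒ sig = [2:1,1,1]
  P={3,5}:  v_{3} + v_{5} = v_{0} + v_{1} + v_{2} + 2·v_{6}  ⇒ sig = [2:1,1,1,2]
  P={0,4,8}:  v_{0} + v_{4} + v_{8} = 0  ⇒ sig = [3:]
  P={0,6,8}:  v_{0} + v_{6} + v_{8} = v_{5}  ⇒ sig = [3:1]
  P={1,2,6,7}:  v_{1} + v_{2} + v_{6} + v_{7} = 0  ⇒ sig = [4:]
  P={1,2,5,7}:  v_{1} + v_{2} + v_{5} + v_{7} = v_{0} + v_{8}  ⇒ sig = [4:1,1]
  P={0,1,2,4,6}:  v_{0} + v_{1} + v_{2} + v_{4} + v_{6} = v_{3}  ⇒ sig = [5:1]

Hence PRS(X_Σ) =
[[2:1], [2:1,1], [2:1,1,1], [2:1,1,1,2], [3:], [3:1], [4:], [4:1,1], [5:1]]


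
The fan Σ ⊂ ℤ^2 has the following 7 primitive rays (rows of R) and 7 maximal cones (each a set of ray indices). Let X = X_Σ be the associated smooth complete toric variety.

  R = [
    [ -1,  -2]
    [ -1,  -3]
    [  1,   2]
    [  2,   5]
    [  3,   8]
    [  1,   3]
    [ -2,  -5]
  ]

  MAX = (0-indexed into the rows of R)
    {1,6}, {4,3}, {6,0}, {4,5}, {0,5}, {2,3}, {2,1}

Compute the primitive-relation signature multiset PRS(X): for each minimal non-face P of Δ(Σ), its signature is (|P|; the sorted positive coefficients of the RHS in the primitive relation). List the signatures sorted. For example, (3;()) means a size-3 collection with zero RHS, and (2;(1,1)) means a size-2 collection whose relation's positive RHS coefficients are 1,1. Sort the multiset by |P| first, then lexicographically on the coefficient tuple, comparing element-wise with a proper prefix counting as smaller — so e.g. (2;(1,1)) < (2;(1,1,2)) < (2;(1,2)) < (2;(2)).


Minimal non-faces — 14 found among 7 rays, 7 max cones:

  P={0,2}:  v_{0} + v_{2} = 0  so sig = (2;())
  P={1,5}:  v_{1} + v_{5} = 0  so sig = (2;())
  P={3,6}:  v_{3} + v_{6} = 0  so sig = (2;())
  P={0,1}:  v_{0} + v_{1} = v_{6}  so sig = (2;(1))
  P={0,3}:  v_{0} + v_{3} = v_{5}  so sig = (2;(1))
  P={1,3}:  v_{1} + v_{3} = v_{2}  so sig = (2;(1))
  P={1,4}:  v_{1} + v_{4} = v_{3}  so sig = (2;(1))
  P={2,5}:  v_{2} + v_{5} = v_{3}  so sig = (2;(1))
  P={2,6}:  v_{2} + v_{6} = v_{1}  so sig = (2;(1))
  P={3,5}:  v_{3} + v_{5} = v_{4}  so sig = (2;(1))
  P={4,6}:  v_{4} + v_{6} = v_{5}  so sig = (2;(1))
  P={5,6}:  v_{5} + v_{6} = v_{0}  so sig = (2;(1))
  P={0,4}:  v_{0} + v_{4} = 2·v_{5}  so sig = (2;(2))
  P={2,4}:  v_{2} + v_{4} = 2·v_{3}  so sig = (2;(2))

so the primitive-relation signature multiset is
[(2;()), (2;()), (2;()), (2;(1)), (2;(1)), (2;(1)), (2;(1)), (2;(1)), (2;(1)), (2;(1)), (2;(1)), (2;(1)), (2;(2)), (2;(2))]
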